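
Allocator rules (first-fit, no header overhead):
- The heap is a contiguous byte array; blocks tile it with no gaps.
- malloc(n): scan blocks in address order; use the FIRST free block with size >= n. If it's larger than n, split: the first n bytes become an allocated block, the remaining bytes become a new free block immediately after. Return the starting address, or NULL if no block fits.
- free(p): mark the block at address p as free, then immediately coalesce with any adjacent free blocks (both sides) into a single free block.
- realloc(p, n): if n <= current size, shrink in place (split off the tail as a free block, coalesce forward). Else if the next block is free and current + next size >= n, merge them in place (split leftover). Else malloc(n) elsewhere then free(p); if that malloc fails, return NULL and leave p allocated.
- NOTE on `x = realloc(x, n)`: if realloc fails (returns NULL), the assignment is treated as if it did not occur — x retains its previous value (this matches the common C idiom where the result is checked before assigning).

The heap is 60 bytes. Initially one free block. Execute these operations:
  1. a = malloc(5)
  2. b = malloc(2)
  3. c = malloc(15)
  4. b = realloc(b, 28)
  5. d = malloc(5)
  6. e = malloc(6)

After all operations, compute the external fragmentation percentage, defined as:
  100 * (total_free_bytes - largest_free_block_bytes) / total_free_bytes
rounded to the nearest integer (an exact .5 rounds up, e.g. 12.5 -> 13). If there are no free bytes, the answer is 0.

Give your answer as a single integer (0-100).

Op 1: a = malloc(5) -> a = 0; heap: [0-4 ALLOC][5-59 FREE]
Op 2: b = malloc(2) -> b = 5; heap: [0-4 ALLOC][5-6 ALLOC][7-59 FREE]
Op 3: c = malloc(15) -> c = 7; heap: [0-4 ALLOC][5-6 ALLOC][7-21 ALLOC][22-59 FREE]
Op 4: b = realloc(b, 28) -> b = 22; heap: [0-4 ALLOC][5-6 FREE][7-21 ALLOC][22-49 ALLOC][50-59 FREE]
Op 5: d = malloc(5) -> d = 50; heap: [0-4 ALLOC][5-6 FREE][7-21 ALLOC][22-49 ALLOC][50-54 ALLOC][55-59 FREE]
Op 6: e = malloc(6) -> e = NULL; heap: [0-4 ALLOC][5-6 FREE][7-21 ALLOC][22-49 ALLOC][50-54 ALLOC][55-59 FREE]
Free blocks: [2 5] total_free=7 largest=5 -> 100*(7-5)/7 = 200/7 ≈ 28.571 -> rounds to 29

Answer: 29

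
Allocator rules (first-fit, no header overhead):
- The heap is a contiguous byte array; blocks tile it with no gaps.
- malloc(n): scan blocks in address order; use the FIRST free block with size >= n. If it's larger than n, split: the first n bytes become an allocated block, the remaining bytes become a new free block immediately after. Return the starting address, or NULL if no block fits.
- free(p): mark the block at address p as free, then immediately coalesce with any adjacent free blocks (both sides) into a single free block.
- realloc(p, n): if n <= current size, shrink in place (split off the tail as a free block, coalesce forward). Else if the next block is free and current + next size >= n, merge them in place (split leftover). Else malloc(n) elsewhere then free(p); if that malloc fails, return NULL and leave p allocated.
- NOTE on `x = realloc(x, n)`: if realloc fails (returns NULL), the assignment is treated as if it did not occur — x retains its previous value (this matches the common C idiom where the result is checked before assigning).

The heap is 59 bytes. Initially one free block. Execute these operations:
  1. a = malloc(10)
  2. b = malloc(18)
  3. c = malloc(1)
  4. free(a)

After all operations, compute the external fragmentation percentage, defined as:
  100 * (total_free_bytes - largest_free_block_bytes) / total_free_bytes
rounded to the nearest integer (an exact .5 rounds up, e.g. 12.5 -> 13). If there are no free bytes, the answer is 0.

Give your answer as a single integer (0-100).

Op 1: a = malloc(10) -> a = 0; heap: [0-9 ALLOC][10-58 FREE]
Op 2: b = malloc(18) -> b = 10; heap: [0-9 ALLOC][10-27 ALLOC][28-58 FREE]
Op 3: c = malloc(1) -> c = 28; heap: [0-9 ALLOC][10-27 ALLOC][28-28 ALLOC][29-58 FREE]
Op 4: free(a) -> (freed a); heap: [0-9 FREE][10-27 ALLOC][28-28 ALLOC][29-58 FREE]
Free blocks: [10 30] total_free=40 largest=30 -> 100*(40-30)/40 = 1000/40 = 25

Answer: 25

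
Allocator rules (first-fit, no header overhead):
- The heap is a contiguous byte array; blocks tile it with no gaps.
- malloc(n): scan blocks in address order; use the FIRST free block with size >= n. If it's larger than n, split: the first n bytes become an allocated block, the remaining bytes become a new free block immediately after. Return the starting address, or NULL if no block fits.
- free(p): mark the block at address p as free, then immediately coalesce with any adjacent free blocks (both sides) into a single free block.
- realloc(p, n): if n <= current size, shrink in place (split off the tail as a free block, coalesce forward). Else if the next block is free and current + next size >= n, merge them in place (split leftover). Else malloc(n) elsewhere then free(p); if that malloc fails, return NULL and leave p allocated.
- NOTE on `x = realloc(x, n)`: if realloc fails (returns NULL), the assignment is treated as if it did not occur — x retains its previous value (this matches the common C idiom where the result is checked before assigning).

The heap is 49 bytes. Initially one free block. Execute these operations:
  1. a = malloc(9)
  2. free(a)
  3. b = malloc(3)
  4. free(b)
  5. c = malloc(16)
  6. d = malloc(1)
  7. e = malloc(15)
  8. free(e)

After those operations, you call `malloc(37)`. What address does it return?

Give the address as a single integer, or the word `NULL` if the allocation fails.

Op 1: a = malloc(9) -> a = 0; heap: [0-8 ALLOC][9-48 FREE]
Op 2: free(a) -> (freed a); heap: [0-48 FREE]
Op 3: b = malloc(3) -> b = 0; heap: [0-2 ALLOC][3-48 FREE]
Op 4: free(b) -> (freed b); heap: [0-48 FREE]
Op 5: c = malloc(16) -> c = 0; heap: [0-15 ALLOC][16-48 FREE]
Op 6: d = malloc(1) -> d = 16; heap: [0-15 ALLOC][16-16 ALLOC][17-48 FREE]
Op 7: e = malloc(15) -> e = 17; heap: [0-15 ALLOC][16-16 ALLOC][17-31 ALLOC][32-48 FREE]
Op 8: free(e) -> (freed e); heap: [0-15 ALLOC][16-16 ALLOC][17-48 FREE]
malloc(37): first-fit scan over [0-15 ALLOC][16-16 ALLOC][17-48 FREE] -> NULL

Answer: NULL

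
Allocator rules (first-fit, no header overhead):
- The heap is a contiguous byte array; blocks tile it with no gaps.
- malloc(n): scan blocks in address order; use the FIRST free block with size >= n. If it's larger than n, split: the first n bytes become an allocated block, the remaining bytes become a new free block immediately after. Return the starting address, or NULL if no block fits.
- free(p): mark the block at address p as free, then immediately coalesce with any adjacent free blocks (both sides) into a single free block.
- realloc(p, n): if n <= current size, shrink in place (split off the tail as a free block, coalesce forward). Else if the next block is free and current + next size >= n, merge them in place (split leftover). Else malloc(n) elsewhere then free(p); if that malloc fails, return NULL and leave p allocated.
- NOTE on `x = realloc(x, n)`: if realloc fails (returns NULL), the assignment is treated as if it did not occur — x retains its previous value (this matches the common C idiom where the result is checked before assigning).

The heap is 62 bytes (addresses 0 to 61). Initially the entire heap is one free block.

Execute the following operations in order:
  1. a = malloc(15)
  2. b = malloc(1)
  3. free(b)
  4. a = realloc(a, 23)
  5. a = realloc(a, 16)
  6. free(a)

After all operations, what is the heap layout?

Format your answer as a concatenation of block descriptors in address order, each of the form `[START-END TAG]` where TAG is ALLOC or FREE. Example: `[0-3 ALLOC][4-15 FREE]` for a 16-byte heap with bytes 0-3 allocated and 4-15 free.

Answer: [0-61 FREE]

Derivation:
Op 1: a = malloc(15) -> a = 0; heap: [0-14 ALLOC][15-61 FREE]
Op 2: b = malloc(1) -> b = 15; heap: [0-14 ALLOC][15-15 ALLOC][16-61 FREE]
Op 3: free(b) -> (freed b); heap: [0-14 ALLOC][15-61 FREE]
Op 4: a = realloc(a, 23) -> a = 0; heap: [0-22 ALLOC][23-61 FREE]
Op 5: a = realloc(a, 16) -> a = 0; heap: [0-15 ALLOC][16-61 FREE]
Op 6: free(a) -> (freed a); heap: [0-61 FREE]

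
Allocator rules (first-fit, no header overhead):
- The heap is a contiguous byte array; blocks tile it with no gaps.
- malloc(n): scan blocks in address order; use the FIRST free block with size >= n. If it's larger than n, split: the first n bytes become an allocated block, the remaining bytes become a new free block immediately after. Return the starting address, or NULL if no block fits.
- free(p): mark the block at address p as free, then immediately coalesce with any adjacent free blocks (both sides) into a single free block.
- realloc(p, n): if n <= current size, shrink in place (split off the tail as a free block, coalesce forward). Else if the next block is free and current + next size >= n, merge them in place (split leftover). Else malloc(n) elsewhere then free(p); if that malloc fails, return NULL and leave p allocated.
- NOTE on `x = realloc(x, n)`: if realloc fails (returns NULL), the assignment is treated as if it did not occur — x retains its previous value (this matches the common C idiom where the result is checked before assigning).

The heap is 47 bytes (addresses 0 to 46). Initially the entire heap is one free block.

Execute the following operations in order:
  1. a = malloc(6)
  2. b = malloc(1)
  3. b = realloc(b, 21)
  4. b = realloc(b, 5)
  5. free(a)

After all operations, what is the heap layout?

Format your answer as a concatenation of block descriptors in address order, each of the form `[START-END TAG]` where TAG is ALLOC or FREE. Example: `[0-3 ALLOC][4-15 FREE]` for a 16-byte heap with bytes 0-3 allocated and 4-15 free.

Op 1: a = malloc(6) -> a = 0; heap: [0-5 ALLOC][6-46 FREE]
Op 2: b = malloc(1) -> b = 6; heap: [0-5 ALLOC][6-6 ALLOC][7-46 FREE]
Op 3: b = realloc(b, 21) -> b = 6; heap: [0-5 ALLOC][6-26 ALLOC][27-46 FREE]
Op 4: b = realloc(b, 5) -> b = 6; heap: [0-5 ALLOC][6-10 ALLOC][11-46 FREE]
Op 5: free(a) -> (freed a); heap: [0-5 FREE][6-10 ALLOC][11-46 FREE]

Answer: [0-5 FREE][6-10 ALLOC][11-46 FREE]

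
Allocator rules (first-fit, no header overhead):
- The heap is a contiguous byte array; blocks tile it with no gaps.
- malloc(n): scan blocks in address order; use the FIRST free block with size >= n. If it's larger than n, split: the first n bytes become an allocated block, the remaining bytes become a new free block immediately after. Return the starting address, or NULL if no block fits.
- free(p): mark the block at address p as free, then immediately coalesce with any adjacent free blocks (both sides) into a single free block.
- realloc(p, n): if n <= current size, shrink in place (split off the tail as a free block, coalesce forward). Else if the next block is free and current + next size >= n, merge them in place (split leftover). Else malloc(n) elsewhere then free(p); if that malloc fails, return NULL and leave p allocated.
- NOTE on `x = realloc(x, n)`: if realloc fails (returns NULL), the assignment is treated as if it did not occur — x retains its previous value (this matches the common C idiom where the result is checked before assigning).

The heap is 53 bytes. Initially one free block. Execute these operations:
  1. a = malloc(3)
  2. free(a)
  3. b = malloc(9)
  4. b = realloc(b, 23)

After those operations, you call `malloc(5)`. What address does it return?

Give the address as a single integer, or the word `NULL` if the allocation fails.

Answer: 23

Derivation:
Op 1: a = malloc(3) -> a = 0; heap: [0-2 ALLOC][3-52 FREE]
Op 2: free(a) -> (freed a); heap: [0-52 FREE]
Op 3: b = malloc(9) -> b = 0; heap: [0-8 ALLOC][9-52 FREE]
Op 4: b = realloc(b, 23) -> b = 0; heap: [0-22 ALLOC][23-52 FREE]
malloc(5): first-fit scan over [0-22 ALLOC][23-52 FREE] -> 23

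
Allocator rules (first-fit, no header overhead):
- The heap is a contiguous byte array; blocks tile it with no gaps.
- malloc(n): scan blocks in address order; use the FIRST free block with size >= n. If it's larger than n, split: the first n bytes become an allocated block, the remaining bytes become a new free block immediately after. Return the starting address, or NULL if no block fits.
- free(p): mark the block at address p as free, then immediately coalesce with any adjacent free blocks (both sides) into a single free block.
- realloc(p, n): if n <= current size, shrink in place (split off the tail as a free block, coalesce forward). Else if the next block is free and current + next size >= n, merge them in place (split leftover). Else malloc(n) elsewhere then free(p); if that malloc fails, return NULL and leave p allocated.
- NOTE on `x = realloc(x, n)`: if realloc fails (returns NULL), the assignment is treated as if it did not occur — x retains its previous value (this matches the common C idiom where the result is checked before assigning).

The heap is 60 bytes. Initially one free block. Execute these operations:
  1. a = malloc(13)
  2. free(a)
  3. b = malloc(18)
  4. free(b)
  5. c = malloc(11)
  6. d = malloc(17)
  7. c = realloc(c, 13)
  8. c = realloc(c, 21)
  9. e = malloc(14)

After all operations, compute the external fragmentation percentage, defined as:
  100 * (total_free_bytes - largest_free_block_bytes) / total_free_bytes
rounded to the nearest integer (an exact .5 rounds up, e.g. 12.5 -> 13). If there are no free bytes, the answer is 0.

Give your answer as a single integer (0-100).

Op 1: a = malloc(13) -> a = 0; heap: [0-12 ALLOC][13-59 FREE]
Op 2: free(a) -> (freed a); heap: [0-59 FREE]
Op 3: b = malloc(18) -> b = 0; heap: [0-17 ALLOC][18-59 FREE]
Op 4: free(b) -> (freed b); heap: [0-59 FREE]
Op 5: c = malloc(11) -> c = 0; heap: [0-10 ALLOC][11-59 FREE]
Op 6: d = malloc(17) -> d = 11; heap: [0-10 ALLOC][11-27 ALLOC][28-59 FREE]
Op 7: c = realloc(c, 13) -> c = 28; heap: [0-10 FREE][11-27 ALLOC][28-40 ALLOC][41-59 FREE]
Op 8: c = realloc(c, 21) -> c = 28; heap: [0-10 FREE][11-27 ALLOC][28-48 ALLOC][49-59 FREE]
Op 9: e = malloc(14) -> e = NULL; heap: [0-10 FREE][11-27 ALLOC][28-48 ALLOC][49-59 FREE]
Free blocks: [11 11] total_free=22 largest=11 -> 100*(22-11)/22 = 1100/22 = 50

Answer: 50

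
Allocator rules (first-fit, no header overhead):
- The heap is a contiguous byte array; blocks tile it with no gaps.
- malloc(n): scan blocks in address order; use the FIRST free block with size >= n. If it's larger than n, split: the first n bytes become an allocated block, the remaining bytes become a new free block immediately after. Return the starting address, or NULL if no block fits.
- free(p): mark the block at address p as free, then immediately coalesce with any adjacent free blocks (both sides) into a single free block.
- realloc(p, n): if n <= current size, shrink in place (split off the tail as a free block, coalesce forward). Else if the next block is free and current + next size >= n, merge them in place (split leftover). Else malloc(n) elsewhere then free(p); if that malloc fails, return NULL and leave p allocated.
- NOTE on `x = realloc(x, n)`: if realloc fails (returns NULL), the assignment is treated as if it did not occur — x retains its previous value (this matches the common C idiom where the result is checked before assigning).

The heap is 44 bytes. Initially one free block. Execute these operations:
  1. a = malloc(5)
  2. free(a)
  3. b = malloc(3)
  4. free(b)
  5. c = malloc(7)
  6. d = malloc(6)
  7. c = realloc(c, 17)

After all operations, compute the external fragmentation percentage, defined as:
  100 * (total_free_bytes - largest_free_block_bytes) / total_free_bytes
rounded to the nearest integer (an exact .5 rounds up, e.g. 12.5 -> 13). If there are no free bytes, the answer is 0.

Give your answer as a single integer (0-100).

Op 1: a = malloc(5) -> a = 0; heap: [0-4 ALLOC][5-43 FREE]
Op 2: free(a) -> (freed a); heap: [0-43 FREE]
Op 3: b = malloc(3) -> b = 0; heap: [0-2 ALLOC][3-43 FREE]
Op 4: free(b) -> (freed b); heap: [0-43 FREE]
Op 5: c = malloc(7) -> c = 0; heap: [0-6 ALLOC][7-43 FREE]
Op 6: d = malloc(6) -> d = 7; heap: [0-6 ALLOC][7-12 ALLOC][13-43 FREE]
Op 7: c = realloc(c, 17) -> c = 13; heap: [0-6 FREE][7-12 ALLOC][13-29 ALLOC][30-43 FREE]
Free blocks: [7 14] total_free=21 largest=14 -> 100*(21-14)/21 = 700/21 ≈ 33.333 -> rounds to 33

Answer: 33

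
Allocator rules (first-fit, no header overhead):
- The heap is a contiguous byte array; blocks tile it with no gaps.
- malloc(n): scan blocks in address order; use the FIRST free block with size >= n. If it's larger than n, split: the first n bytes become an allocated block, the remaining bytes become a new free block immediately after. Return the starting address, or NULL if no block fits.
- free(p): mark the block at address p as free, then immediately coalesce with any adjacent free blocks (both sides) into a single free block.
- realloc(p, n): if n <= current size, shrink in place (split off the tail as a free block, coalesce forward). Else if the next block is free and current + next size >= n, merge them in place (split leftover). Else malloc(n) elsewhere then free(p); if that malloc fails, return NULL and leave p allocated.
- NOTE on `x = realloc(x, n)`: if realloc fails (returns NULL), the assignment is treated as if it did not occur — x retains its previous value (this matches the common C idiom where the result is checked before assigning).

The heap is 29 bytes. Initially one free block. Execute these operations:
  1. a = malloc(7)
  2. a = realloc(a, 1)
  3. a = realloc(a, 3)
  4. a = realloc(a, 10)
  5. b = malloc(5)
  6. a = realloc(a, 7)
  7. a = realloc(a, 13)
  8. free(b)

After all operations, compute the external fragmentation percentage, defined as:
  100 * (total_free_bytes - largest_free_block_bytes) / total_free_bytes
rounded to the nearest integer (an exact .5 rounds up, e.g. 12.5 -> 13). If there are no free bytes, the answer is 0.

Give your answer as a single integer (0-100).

Answer: 6

Derivation:
Op 1: a = malloc(7) -> a = 0; heap: [0-6 ALLOC][7-28 FREE]
Op 2: a = realloc(a, 1) -> a = 0; heap: [0-0 ALLOC][1-28 FREE]
Op 3: a = realloc(a, 3) -> a = 0; heap: [0-2 ALLOC][3-28 FREE]
Op 4: a = realloc(a, 10) -> a = 0; heap: [0-9 ALLOC][10-28 FREE]
Op 5: b = malloc(5) -> b = 10; heap: [0-9 ALLOC][10-14 ALLOC][15-28 FREE]
Op 6: a = realloc(a, 7) -> a = 0; heap: [0-6 ALLOC][7-9 FREE][10-14 ALLOC][15-28 FREE]
Op 7: a = realloc(a, 13) -> a = 15; heap: [0-9 FREE][10-14 ALLOC][15-27 ALLOC][28-28 FREE]
Op 8: free(b) -> (freed b); heap: [0-14 FREE][15-27 ALLOC][28-28 FREE]
Free blocks: [15 1] total_free=16 largest=15 -> 100*(16-15)/16 = 100/16 = 6.25 -> rounds to 6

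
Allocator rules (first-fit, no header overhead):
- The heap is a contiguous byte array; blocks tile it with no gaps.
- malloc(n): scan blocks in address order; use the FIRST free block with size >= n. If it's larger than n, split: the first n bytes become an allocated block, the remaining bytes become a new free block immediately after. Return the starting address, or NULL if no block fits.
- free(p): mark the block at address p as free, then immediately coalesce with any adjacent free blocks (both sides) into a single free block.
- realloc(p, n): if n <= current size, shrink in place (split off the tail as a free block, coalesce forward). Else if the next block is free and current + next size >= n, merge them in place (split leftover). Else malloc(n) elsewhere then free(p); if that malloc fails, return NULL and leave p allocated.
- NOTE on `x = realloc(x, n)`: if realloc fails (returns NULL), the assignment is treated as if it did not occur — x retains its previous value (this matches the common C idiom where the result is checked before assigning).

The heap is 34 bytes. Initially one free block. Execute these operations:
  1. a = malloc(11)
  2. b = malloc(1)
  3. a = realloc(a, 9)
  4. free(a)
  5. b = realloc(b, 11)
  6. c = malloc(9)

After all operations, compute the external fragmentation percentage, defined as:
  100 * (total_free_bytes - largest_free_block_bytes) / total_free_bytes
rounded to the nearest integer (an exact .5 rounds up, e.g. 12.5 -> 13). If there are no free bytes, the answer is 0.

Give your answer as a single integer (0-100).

Answer: 14

Derivation:
Op 1: a = malloc(11) -> a = 0; heap: [0-10 ALLOC][11-33 FREE]
Op 2: b = malloc(1) -> b = 11; heap: [0-10 ALLOC][11-11 ALLOC][12-33 FREE]
Op 3: a = realloc(a, 9) -> a = 0; heap: [0-8 ALLOC][9-10 FREE][11-11 ALLOC][12-33 FREE]
Op 4: free(a) -> (freed a); heap: [0-10 FREE][11-11 ALLOC][12-33 FREE]
Op 5: b = realloc(b, 11) -> b = 11; heap: [0-10 FREE][11-21 ALLOC][22-33 FREE]
Op 6: c = malloc(9) -> c = 0; heap: [0-8 ALLOC][9-10 FREE][11-21 ALLOC][22-33 FREE]
Free blocks: [2 12] total_free=14 largest=12 -> 100*(14-12)/14 = 200/14 ≈ 14.286 -> rounds to 14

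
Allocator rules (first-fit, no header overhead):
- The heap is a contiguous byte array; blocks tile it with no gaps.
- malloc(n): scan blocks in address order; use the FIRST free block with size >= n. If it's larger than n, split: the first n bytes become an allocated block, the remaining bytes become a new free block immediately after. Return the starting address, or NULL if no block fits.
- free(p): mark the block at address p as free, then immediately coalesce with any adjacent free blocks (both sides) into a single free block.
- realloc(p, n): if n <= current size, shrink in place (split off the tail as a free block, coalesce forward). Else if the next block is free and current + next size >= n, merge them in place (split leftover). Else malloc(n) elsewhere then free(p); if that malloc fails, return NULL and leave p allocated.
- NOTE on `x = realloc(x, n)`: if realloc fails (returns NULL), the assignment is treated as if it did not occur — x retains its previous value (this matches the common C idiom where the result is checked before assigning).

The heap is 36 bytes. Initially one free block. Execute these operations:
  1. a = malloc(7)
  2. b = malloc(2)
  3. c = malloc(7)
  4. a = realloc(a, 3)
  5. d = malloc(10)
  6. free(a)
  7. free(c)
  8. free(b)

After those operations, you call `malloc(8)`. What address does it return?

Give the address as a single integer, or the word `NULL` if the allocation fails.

Op 1: a = malloc(7) -> a = 0; heap: [0-6 ALLOC][7-35 FREE]
Op 2: b = malloc(2) -> b = 7; heap: [0-6 ALLOC][7-8 ALLOC][9-35 FREE]
Op 3: c = malloc(7) -> c = 9; heap: [0-6 ALLOC][7-8 ALLOC][9-15 ALLOC][16-35 FREE]
Op 4: a = realloc(a, 3) -> a = 0; heap: [0-2 ALLOC][3-6 FREE][7-8 ALLOC][9-15 ALLOC][16-35 FREE]
Op 5: d = malloc(10) -> d = 16; heap: [0-2 ALLOC][3-6 FREE][7-8 ALLOC][9-15 ALLOC][16-25 ALLOC][26-35 FREE]
Op 6: free(a) -> (freed a); heap: [0-6 FREE][7-8 ALLOC][9-15 ALLOC][16-25 ALLOC][26-35 FREE]
Op 7: free(c) -> (freed c); heap: [0-6 FREE][7-8 ALLOC][9-15 FREE][16-25 ALLOC][26-35 FREE]
Op 8: free(b) -> (freed b); heap: [0-15 FREE][16-25 ALLOC][26-35 FREE]
malloc(8): first-fit scan over [0-15 FREE][16-25 ALLOC][26-35 FREE] -> 0

Answer: 0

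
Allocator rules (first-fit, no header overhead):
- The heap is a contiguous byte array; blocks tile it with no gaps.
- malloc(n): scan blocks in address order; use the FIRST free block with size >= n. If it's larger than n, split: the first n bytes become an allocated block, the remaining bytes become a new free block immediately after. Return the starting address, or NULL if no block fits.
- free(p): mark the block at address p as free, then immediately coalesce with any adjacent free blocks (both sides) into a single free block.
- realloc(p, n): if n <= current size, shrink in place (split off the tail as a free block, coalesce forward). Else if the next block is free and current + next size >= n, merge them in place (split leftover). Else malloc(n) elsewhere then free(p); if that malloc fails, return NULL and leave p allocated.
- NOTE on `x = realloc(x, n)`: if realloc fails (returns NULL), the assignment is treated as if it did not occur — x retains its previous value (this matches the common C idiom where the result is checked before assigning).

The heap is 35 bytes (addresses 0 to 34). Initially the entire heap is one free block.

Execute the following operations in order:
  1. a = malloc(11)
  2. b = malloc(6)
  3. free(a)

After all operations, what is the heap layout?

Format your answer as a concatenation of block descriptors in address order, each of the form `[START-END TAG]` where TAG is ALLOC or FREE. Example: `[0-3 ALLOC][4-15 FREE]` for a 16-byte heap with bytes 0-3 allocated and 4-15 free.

Op 1: a = malloc(11) -> a = 0; heap: [0-10 ALLOC][11-34 FREE]
Op 2: b = malloc(6) -> b = 11; heap: [0-10 ALLOC][11-16 ALLOC][17-34 FREE]
Op 3: free(a) -> (freed a); heap: [0-10 FREE][11-16 ALLOC][17-34 FREE]

Answer: [0-10 FREE][11-16 ALLOC][17-34 FREE]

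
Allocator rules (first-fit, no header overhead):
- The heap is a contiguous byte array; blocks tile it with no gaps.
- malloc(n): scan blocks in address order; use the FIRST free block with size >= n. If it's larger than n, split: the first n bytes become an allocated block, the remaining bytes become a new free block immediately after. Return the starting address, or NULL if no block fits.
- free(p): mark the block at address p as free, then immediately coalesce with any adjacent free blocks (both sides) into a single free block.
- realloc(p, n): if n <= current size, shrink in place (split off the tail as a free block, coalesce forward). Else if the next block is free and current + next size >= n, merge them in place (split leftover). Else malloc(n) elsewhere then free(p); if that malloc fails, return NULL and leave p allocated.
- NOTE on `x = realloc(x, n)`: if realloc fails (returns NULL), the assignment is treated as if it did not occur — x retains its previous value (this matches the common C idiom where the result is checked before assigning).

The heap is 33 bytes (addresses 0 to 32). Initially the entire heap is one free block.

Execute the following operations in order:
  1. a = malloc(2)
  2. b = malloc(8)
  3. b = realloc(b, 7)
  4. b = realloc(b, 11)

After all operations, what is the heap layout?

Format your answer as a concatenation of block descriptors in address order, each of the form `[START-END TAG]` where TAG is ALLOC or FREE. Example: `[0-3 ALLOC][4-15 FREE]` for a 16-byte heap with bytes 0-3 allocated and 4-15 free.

Answer: [0-1 ALLOC][2-12 ALLOC][13-32 FREE]

Derivation:
Op 1: a = malloc(2) -> a = 0; heap: [0-1 ALLOC][2-32 FREE]
Op 2: b = malloc(8) -> b = 2; heap: [0-1 ALLOC][2-9 ALLOC][10-32 FREE]
Op 3: b = realloc(b, 7) -> b = 2; heap: [0-1 ALLOC][2-8 ALLOC][9-32 FREE]
Op 4: b = realloc(b, 11) -> b = 2; heap: [0-1 ALLOC][2-12 ALLOC][13-32 FREE]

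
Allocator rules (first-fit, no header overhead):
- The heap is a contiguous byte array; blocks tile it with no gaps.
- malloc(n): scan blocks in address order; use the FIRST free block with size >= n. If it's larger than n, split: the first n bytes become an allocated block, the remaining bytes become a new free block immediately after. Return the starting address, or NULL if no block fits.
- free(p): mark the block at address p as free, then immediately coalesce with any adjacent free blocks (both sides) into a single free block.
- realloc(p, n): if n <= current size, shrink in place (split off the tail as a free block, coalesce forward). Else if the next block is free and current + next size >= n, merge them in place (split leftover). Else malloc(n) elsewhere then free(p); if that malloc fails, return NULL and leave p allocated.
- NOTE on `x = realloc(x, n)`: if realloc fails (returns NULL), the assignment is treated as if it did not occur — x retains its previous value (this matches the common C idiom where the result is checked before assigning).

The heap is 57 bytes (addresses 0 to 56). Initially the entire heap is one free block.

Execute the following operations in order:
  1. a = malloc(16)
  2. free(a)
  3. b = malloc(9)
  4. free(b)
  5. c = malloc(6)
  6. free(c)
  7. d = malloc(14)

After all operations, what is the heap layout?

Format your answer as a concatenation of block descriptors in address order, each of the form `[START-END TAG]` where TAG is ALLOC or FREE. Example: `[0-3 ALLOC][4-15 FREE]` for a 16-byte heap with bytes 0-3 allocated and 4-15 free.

Answer: [0-13 ALLOC][14-56 FREE]

Derivation:
Op 1: a = malloc(16) -> a = 0; heap: [0-15 ALLOC][16-56 FREE]
Op 2: free(a) -> (freed a); heap: [0-56 FREE]
Op 3: b = malloc(9) -> b = 0; heap: [0-8 ALLOC][9-56 FREE]
Op 4: free(b) -> (freed b); heap: [0-56 FREE]
Op 5: c = malloc(6) -> c = 0; heap: [0-5 ALLOC][6-56 FREE]
Op 6: free(c) -> (freed c); heap: [0-56 FREE]
Op 7: d = malloc(14) -> d = 0; heap: [0-13 ALLOC][14-56 FREE]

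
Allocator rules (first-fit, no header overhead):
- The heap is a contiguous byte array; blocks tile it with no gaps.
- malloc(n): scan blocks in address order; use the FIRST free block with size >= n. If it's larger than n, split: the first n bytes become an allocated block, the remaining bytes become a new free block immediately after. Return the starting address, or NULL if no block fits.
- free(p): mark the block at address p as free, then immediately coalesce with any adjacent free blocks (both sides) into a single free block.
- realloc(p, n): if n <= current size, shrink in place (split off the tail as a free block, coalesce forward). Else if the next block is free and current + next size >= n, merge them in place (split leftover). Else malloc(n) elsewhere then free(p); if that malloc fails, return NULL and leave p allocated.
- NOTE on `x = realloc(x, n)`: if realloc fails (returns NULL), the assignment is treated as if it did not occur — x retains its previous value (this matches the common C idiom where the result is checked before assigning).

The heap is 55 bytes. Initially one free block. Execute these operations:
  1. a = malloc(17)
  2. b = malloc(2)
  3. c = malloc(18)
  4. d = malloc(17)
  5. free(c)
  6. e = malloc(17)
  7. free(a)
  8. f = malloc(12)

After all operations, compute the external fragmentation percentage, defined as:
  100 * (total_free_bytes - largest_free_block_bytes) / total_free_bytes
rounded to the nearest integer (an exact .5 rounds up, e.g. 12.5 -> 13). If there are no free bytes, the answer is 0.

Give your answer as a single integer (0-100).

Answer: 29

Derivation:
Op 1: a = malloc(17) -> a = 0; heap: [0-16 ALLOC][17-54 FREE]
Op 2: b = malloc(2) -> b = 17; heap: [0-16 ALLOC][17-18 ALLOC][19-54 FREE]
Op 3: c = malloc(18) -> c = 19; heap: [0-16 ALLOC][17-18 ALLOC][19-36 ALLOC][37-54 FREE]
Op 4: d = malloc(17) -> d = 37; heap: [0-16 ALLOC][17-18 ALLOC][19-36 ALLOC][37-53 ALLOC][54-54 FREE]
Op 5: free(c) -> (freed c); heap: [0-16 ALLOC][17-18 ALLOC][19-36 FREE][37-53 ALLOC][54-54 FREE]
Op 6: e = malloc(17) -> e = 19; heap: [0-16 ALLOC][17-18 ALLOC][19-35 ALLOC][36-36 FREE][37-53 ALLOC][54-54 FREE]
Op 7: free(a) -> (freed a); heap: [0-16 FREE][17-18 ALLOC][19-35 ALLOC][36-36 FREE][37-53 ALLOC][54-54 FREE]
Op 8: f = malloc(12) -> f = 0; heap: [0-11 ALLOC][12-16 FREE][17-18 ALLOC][19-35 ALLOC][36-36 FREE][37-53 ALLOC][54-54 FREE]
Free blocks: [5 1 1] total_free=7 largest=5 -> 100*(7-5)/7 = 200/7 ≈ 28.571 -> rounds to 29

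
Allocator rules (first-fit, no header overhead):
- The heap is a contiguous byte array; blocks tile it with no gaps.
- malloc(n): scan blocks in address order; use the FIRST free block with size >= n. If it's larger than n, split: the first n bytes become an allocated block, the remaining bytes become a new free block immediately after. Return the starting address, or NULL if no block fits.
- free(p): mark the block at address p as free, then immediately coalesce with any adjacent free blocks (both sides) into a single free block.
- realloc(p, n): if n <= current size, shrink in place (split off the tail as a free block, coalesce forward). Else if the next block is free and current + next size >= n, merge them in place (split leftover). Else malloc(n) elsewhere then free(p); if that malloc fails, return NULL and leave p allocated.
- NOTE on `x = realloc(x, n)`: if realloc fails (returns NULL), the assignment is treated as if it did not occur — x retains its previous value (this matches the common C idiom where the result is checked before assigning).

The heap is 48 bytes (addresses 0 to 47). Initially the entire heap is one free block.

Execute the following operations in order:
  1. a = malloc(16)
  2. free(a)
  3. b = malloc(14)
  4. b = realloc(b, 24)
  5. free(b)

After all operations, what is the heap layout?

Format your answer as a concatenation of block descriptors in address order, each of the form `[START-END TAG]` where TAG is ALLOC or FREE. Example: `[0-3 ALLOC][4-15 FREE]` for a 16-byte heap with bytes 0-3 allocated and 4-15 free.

Op 1: a = malloc(16) -> a = 0; heap: [0-15 ALLOC][16-47 FREE]
Op 2: free(a) -> (freed a); heap: [0-47 FREE]
Op 3: b = malloc(14) -> b = 0; heap: [0-13 ALLOC][14-47 FREE]
Op 4: b = realloc(b, 24) -> b = 0; heap: [0-23 ALLOC][24-47 FREE]
Op 5: free(b) -> (freed b); heap: [0-47 FREE]

Answer: [0-47 FREE]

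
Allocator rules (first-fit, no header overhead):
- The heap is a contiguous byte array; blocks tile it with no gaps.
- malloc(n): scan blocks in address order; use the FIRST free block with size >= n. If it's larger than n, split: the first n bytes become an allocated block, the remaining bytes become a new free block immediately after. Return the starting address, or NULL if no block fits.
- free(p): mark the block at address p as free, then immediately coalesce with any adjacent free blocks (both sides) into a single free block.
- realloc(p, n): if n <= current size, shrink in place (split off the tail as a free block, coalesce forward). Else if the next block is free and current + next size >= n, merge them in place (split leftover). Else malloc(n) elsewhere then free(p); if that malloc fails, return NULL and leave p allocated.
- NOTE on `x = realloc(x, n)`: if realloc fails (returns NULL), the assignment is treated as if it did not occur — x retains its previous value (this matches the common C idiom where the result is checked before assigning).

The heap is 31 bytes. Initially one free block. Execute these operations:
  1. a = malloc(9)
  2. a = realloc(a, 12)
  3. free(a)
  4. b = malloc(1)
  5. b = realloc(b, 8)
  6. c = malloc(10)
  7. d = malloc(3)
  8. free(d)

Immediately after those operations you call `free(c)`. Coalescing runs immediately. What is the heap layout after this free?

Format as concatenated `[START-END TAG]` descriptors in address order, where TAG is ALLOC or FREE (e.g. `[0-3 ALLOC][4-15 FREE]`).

Op 1: a = malloc(9) -> a = 0; heap: [0-8 ALLOC][9-30 FREE]
Op 2: a = realloc(a, 12) -> a = 0; heap: [0-11 ALLOC][12-30 FREE]
Op 3: free(a) -> (freed a); heap: [0-30 FREE]
Op 4: b = malloc(1) -> b = 0; heap: [0-0 ALLOC][1-30 FREE]
Op 5: b = realloc(b, 8) -> b = 0; heap: [0-7 ALLOC][8-30 FREE]
Op 6: c = malloc(10) -> c = 8; heap: [0-7 ALLOC][8-17 ALLOC][18-30 FREE]
Op 7: d = malloc(3) -> d = 18; heap: [0-7 ALLOC][8-17 ALLOC][18-20 ALLOC][21-30 FREE]
Op 8: free(d) -> (freed d); heap: [0-7 ALLOC][8-17 ALLOC][18-30 FREE]
free(c): c = 8 -> block [8-17 ALLOC]; mark free, coalesce with adjacent free neighbors -> [0-7 ALLOC][8-30 FREE]

Answer: [0-7 ALLOC][8-30 FREE]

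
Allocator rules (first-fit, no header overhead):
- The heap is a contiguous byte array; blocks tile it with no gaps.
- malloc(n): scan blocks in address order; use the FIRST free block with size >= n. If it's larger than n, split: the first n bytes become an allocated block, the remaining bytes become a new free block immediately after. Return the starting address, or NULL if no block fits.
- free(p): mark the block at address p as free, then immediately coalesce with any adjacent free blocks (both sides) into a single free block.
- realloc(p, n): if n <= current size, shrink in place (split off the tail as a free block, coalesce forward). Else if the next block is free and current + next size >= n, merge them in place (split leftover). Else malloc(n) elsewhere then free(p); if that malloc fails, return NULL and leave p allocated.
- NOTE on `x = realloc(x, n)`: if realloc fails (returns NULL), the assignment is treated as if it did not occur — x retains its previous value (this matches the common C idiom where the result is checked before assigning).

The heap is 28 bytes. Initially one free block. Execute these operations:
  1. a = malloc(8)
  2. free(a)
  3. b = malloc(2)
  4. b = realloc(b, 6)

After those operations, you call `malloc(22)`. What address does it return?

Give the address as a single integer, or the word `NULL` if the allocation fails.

Op 1: a = malloc(8) -> a = 0; heap: [0-7 ALLOC][8-27 FREE]
Op 2: free(a) -> (freed a); heap: [0-27 FREE]
Op 3: b = malloc(2) -> b = 0; heap: [0-1 ALLOC][2-27 FREE]
Op 4: b = realloc(b, 6) -> b = 0; heap: [0-5 ALLOC][6-27 FREE]
malloc(22): first-fit scan over [0-5 ALLOC][6-27 FREE] -> 6

Answer: 6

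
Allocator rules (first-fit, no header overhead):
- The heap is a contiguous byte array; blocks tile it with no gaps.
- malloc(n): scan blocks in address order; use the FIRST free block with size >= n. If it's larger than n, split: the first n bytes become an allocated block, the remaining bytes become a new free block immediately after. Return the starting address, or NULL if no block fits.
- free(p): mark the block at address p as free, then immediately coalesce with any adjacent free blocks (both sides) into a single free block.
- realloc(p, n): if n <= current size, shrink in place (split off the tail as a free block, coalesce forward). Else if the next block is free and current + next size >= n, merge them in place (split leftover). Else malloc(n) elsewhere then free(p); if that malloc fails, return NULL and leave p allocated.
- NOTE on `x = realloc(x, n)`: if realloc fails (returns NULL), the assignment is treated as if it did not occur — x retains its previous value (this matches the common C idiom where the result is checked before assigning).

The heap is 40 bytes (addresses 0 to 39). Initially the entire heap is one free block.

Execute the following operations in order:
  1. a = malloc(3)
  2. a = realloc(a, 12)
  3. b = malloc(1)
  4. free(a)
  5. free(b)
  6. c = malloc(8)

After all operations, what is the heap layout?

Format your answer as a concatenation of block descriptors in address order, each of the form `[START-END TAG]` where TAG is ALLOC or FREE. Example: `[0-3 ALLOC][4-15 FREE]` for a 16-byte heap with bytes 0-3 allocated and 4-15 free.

Op 1: a = malloc(3) -> a = 0; heap: [0-2 ALLOC][3-39 FREE]
Op 2: a = realloc(a, 12) -> a = 0; heap: [0-11 ALLOC][12-39 FREE]
Op 3: b = malloc(1) -> b = 12; heap: [0-11 ALLOC][12-12 ALLOC][13-39 FREE]
Op 4: free(a) -> (freed a); heap: [0-11 FREE][12-12 ALLOC][13-39 FREE]
Op 5: free(b) -> (freed b); heap: [0-39 FREE]
Op 6: c = malloc(8) -> c = 0; heap: [0-7 ALLOC][8-39 FREE]

Answer: [0-7 ALLOC][8-39 FREE]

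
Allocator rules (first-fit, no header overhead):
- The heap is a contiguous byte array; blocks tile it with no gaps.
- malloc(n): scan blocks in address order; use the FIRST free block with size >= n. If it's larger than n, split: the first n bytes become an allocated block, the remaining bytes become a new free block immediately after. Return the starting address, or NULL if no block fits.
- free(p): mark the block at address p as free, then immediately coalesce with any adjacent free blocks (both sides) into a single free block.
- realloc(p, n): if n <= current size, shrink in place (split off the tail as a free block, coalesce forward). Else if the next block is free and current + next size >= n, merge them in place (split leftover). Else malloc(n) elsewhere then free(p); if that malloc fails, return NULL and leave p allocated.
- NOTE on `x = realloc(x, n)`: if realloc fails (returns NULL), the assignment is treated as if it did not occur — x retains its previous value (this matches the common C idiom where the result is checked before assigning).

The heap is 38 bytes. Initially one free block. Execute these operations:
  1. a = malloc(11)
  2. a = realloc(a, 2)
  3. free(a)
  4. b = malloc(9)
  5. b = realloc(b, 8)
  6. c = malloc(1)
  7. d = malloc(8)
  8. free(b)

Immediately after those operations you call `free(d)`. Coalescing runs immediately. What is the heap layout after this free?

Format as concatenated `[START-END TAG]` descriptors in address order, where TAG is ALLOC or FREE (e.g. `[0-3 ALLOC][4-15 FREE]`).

Op 1: a = malloc(11) -> a = 0; heap: [0-10 ALLOC][11-37 FREE]
Op 2: a = realloc(a, 2) -> a = 0; heap: [0-1 ALLOC][2-37 FREE]
Op 3: free(a) -> (freed a); heap: [0-37 FREE]
Op 4: b = malloc(9) -> b = 0; heap: [0-8 ALLOC][9-37 FREE]
Op 5: b = realloc(b, 8) -> b = 0; heap: [0-7 ALLOC][8-37 FREE]
Op 6: c = malloc(1) -> c = 8; heap: [0-7 ALLOC][8-8 ALLOC][9-37 FREE]
Op 7: d = malloc(8) -> d = 9; heap: [0-7 ALLOC][8-8 ALLOC][9-16 ALLOC][17-37 FREE]
Op 8: free(b) -> (freed b); heap: [0-7 FREE][8-8 ALLOC][9-16 ALLOC][17-37 FREE]
free(d): d = 9 -> block [9-16 ALLOC]; mark free, coalesce with adjacent free neighbors -> [0-7 FREE][8-8 ALLOC][9-37 FREE]

Answer: [0-7 FREE][8-8 ALLOC][9-37 FREE]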